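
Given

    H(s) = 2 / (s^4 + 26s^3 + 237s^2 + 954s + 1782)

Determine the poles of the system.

s = -3 + 3j, -3 - 3j, -9, -11

The poles are the roots of the denominator s^4 + 26s^3 + 237s^2 + 954s + 1782 = 0.
Trying s = -9: the polynomial evaluates to 0, so (s + 9) is a factor.
Dividing out leaves s^3 + 17s^2 + 84s + 198 = 0.
This factors further as (s^2 + 6s + 18)(s + 11) = 0.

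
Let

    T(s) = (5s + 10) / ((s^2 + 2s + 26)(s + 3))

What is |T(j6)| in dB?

Substitute s = j6: numerator = 10 + j30, denominator = -102 - j24.
|T(j6)| = |10 + j30| / |-102 - j24| = 31.623 / 104.79 ≈ 0.3018.
In decibels: 20·log₁₀(0.3018) ≈ -10.4 dB.

|T(j6)|_dB ≈ -10.4 dB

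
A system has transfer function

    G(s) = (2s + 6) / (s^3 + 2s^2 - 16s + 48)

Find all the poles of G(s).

s = 2 + 2j, 2 - 2j, -6

The poles are the roots of the denominator s^3 + 2s^2 - 16s + 48 = 0.
Trying s = -6: the polynomial evaluates to 0, so (s + 6) is a factor.
Dividing out leaves s^2 - 4s + 8 = 0.
The quadratic formula then gives s = 2 ± 2j.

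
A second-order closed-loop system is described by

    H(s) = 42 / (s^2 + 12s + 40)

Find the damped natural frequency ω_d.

ω_d = 2 rad/s

Comparing s^2 + 12s + 40 to s^2 + 2ζωₙs + ωₙ²: ωₙ = √40 ≈ 6.325 rad/s and ζ = 12/(2·√40) ≈ 0.9487.
ζωₙ = 12/2 = 6, so ω_d = ωₙ√(1−ζ²) = √(ωₙ² − (ζωₙ)²) = √(40 − 6²) = √4 = 2 rad/s.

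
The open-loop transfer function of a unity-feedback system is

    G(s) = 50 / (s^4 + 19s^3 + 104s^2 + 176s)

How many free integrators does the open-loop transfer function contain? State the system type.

Factor s from the denominator: s^4 + 19s^3 + 104s^2 + 176s = s·(s^3 + 19s^2 + 104s + 176).
There is 1 pole at the origin, so the system is Type 1.

Type 1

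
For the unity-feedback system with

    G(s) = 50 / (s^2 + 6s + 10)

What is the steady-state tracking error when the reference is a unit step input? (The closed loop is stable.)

G(s) has no poles at the origin.
This is a Type 0 system. Kp = lim_{s→0} G(s) = 50/10 = 5.
e_ss = 1/(1 + Kp) = 1/(1 + 5) = 1/6 ≈ 0.1667.

e_ss = 0.1667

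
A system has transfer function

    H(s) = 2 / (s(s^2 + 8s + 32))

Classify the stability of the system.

The poles can be read from the denominator factors: s = 0, -4 ± 4j.
Since the simple pole(s) at s = 0 lie on the jω-axis with none in the right half-plane, the system is marginally stable.

marginally stable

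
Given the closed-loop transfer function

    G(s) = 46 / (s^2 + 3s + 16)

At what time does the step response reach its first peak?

t_p ≈ 0.8472 s

Comparing s^2 + 3s + 16 to s^2 + 2ζωₙs + ωₙ²: ωₙ = 4 rad/s and ζ = 3/(2·4) = 0.375.
ζωₙ = 3/2 = 1.5, so ω_d = ωₙ√(1−ζ²) = √(ωₙ² − (ζωₙ)²) = √(16 − 1.5²) = √13.75 ≈ 3.708 rad/s.
t_p = π/ω_d = π/3.708 ≈ 0.8472 s.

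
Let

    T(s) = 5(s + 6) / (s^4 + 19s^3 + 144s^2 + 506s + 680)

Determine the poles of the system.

The poles are the roots of the denominator s^4 + 19s^3 + 144s^2 + 506s + 680 = 0.
Trying s = -4: the polynomial evaluates to 0, so (s + 4) is a factor.
Dividing out leaves s^3 + 15s^2 + 84s + 170 = 0.
This factors further as (s^2 + 10s + 34)(s + 5) = 0.

s = -5 + 3j, -5 - 3j, -4, -5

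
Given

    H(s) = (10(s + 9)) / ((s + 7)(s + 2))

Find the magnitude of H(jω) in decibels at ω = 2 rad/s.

|H(j2)|_dB ≈ 13.0 dB

Substitute s = j2: numerator = 90 + j20, denominator = 10 + j18.
|H(j2)| = |90 + j20| / |10 + j18| = 92.195 / 20.591 ≈ 4.477.
In decibels: 20·log₁₀(4.477) ≈ 13.0 dB.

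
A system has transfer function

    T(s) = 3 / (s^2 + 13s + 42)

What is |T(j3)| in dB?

Substitute s = j3: numerator = 3, denominator = 33 + j39.
|T(j3)| = |3| / |33 + j39| = 3 / 51.088 ≈ 0.05872.
In decibels: 20·log₁₀(0.05872) ≈ -24.6 dB.

|T(j3)|_dB ≈ -24.6 dB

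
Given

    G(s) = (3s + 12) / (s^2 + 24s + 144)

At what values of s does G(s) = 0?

Set the numerator to zero: 3s + 12 = 0, i.e. 3·(s + 4) = 0.
So s = -4.

s = -4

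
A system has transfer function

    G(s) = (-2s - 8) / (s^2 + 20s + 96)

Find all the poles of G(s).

The poles are the roots of the denominator s^2 + 20s + 96 = 0.
Factoring: (s + 12)(s + 8) = 0, so s = -12 and s = -8.

s = -12, -8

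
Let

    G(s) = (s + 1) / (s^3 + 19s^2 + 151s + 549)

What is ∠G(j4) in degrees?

∠G(j4) ≈ 10.37°

At s = j4: numerator = 1 + j4, denominator = 245 + j540.
∠G = ∠num − ∠den = 75.964° − (65.596°) = 10.37°.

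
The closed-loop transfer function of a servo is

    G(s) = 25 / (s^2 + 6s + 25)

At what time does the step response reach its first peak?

Comparing s^2 + 6s + 25 to s^2 + 2ζωₙs + ωₙ²: ωₙ = 5 rad/s and ζ = 6/(2·5) = 0.6.
ζωₙ = 6/2 = 3, so ω_d = ωₙ√(1−ζ²) = √(ωₙ² − (ζωₙ)²) = √(25 − 3²) = √16 = 4 rad/s.
t_p = π/ω_d = π/4 ≈ 0.7854 s.

t_p ≈ 0.7854 s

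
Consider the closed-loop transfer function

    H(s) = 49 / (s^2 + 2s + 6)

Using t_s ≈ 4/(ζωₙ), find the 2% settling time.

t_s ≈ 4 s

Comparing s^2 + 2s + 6 to s^2 + 2ζωₙs + ωₙ²: ωₙ = √6 ≈ 2.449 rad/s and ζ = 2/(2·√6) ≈ 0.4082.
ζωₙ = 2/2 = 1, so t_s ≈ 4/(ζωₙ) = 4/1 = 4 s.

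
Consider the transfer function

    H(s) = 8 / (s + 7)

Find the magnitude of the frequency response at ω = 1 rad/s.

|H(j1)| ≈ 1.131

Substitute s = j1: numerator = 8, denominator = 7 + j1.
|H(j1)| = |8| / |7 + j1| = 8 / 7.0711 ≈ 1.131.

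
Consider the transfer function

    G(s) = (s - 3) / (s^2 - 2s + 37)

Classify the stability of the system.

The denominator s^2 - 2s + 37 factors as (s^2 - 2s + 37), giving poles at s = 1 ± 6j.
Since the pole(s) at s = 1 + 6j, 1 - 6j lie in the right half-plane, the system is unstable.

unstable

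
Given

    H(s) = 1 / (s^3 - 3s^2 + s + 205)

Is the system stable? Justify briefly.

unstable

The denominator s^3 - 3s^2 + s + 205 factors as (s + 5)(s^2 - 8s + 41), giving poles at s = -5, 4 ± 5j.
Since the pole(s) at s = 4 + 5j, 4 - 5j lie in the right half-plane, the system is unstable.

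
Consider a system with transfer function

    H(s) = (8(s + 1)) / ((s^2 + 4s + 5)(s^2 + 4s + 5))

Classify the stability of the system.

stable

The poles can be read from the denominator factors: s = -2 ± j, -2 ± j.
Since all poles lie strictly in the left half-plane, the system is stable.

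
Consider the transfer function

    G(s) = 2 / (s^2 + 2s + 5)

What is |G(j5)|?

Substitute s = j5: numerator = 2, denominator = -20 + j10.
|G(j5)| = |2| / |-20 + j10| = 2 / 22.361 ≈ 0.08944.

|G(j5)| ≈ 0.08944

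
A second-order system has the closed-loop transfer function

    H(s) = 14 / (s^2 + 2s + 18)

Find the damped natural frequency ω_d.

ω_d ≈ 4.123 rad/s

Comparing s^2 + 2s + 18 to s^2 + 2ζωₙs + ωₙ²: ωₙ = √18 ≈ 4.243 rad/s and ζ = 2/(2·√18) ≈ 0.2357.
ζωₙ = 2/2 = 1, so ω_d = ωₙ√(1−ζ²) = √(ωₙ² − (ζωₙ)²) = √(18 − 1²) = √17 ≈ 4.123 rad/s.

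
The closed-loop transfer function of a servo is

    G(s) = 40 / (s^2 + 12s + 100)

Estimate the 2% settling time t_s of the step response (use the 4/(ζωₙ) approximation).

Comparing s^2 + 12s + 100 to s^2 + 2ζωₙs + ωₙ²: ωₙ = 10 rad/s and ζ = 12/(2·10) = 0.6.
ζωₙ = 12/2 = 6, so t_s ≈ 4/(ζωₙ) = 4/6 ≈ 0.6667 s.

t_s ≈ 0.6667 s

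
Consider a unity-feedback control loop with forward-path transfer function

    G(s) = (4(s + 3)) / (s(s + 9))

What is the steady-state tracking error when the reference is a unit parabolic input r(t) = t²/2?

e_ss = ∞

G(s) has one pole at the origin.
This is a Type 1 system; Ka = lim_{s→0} s^2·G(s) = 0, so the steady-state error for a parabola input is infinite.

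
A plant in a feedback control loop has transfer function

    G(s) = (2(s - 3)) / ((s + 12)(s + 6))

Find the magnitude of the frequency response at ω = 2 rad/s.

|G(j2)| ≈ 0.09372

Substitute s = j2: numerator = -6 + j4, denominator = 68 + j36.
|G(j2)| = |-6 + j4| / |68 + j36| = 7.2111 / 76.942 ≈ 0.09372.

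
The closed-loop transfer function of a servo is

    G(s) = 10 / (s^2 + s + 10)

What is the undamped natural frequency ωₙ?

Compare the denominator to the standard form s^2 + 2ζωₙs + ωₙ².
ωₙ² = 10, so ωₙ = √10 ≈ 3.162 rad/s.

ωₙ ≈ 3.162 rad/s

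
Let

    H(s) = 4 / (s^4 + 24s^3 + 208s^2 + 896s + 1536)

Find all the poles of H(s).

The poles are the roots of the denominator s^4 + 24s^3 + 208s^2 + 896s + 1536 = 0.
Trying s = -12: the polynomial evaluates to 0, so (s + 12) is a factor.
Dividing out leaves s^3 + 12s^2 + 64s + 128 = 0.
This factors further as (s^2 + 8s + 32)(s + 4) = 0.

s = -4 + 4j, -4 - 4j, -12, -4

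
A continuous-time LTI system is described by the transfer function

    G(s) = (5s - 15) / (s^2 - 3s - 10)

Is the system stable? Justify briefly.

unstable

The denominator s^2 - 3s - 10 factors as (s + 2)(s - 5), giving poles at s = -2, 5.
Since the pole(s) at s = 5 lie in the right half-plane, the system is unstable.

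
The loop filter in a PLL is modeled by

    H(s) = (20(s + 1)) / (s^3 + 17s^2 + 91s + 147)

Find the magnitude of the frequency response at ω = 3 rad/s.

Substitute s = j3: numerator = 20 + j60, denominator = -6 + j246.
|H(j3)| = |20 + j60| / |-6 + j246| = 63.246 / 246.07 ≈ 0.2570.

|H(j3)| ≈ 0.2570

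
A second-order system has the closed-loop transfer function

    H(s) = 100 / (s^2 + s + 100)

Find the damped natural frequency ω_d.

Comparing s^2 + s + 100 to s^2 + 2ζωₙs + ωₙ²: ωₙ = 10 rad/s and ζ = 1/(2·10) = 0.05.
ζωₙ = 1/2 = 0.5, so ω_d = ωₙ√(1−ζ²) = √(ωₙ² − (ζωₙ)²) = √(100 − 0.5²) = √99.75 ≈ 9.987 rad/s.

ω_d ≈ 9.987 rad/s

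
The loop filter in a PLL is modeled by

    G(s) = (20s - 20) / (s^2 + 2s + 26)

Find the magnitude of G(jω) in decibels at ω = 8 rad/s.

|G(j8)|_dB ≈ 11.8 dB

Substitute s = j8: numerator = -20 + j160, denominator = -38 + j16.
|G(j8)| = |-20 + j160| / |-38 + j16| = 161.25 / 41.231 ≈ 3.911.
In decibels: 20·log₁₀(3.911) ≈ 11.8 dB.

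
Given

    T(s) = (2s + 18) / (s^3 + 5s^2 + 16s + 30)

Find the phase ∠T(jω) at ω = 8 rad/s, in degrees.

At s = j8: numerator = 18 + j16, denominator = -290 - j384.
∠T = ∠num − ∠den = 41.634° − (-127.06°) = 168.7°.

∠T(j8) ≈ 168.7°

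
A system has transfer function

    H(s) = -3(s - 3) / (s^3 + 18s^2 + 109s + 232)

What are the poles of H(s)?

The poles are the roots of the denominator s^3 + 18s^2 + 109s + 232 = 0.
Trying s = -8: the polynomial evaluates to 0, so (s + 8) is a factor.
Dividing out leaves s^2 + 10s + 29 = 0.
The quadratic formula then gives s = -5 ± 2j.

s = -5 ± 2j, -8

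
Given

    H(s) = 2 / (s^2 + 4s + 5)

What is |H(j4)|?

Substitute s = j4: numerator = 2, denominator = -11 + j16.
|H(j4)| = |2| / |-11 + j16| = 2 / 19.416 ≈ 0.1030.

|H(j4)| ≈ 0.1030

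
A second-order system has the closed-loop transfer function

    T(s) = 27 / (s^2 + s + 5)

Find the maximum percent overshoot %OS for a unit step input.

Comparing s^2 + s + 5 to s^2 + 2ζωₙs + ωₙ²: ωₙ = √5 ≈ 2.236 rad/s and ζ = 1/(2·√5) ≈ 0.2236.
%OS = 100·exp(−πζ/√(1−ζ²)) = 100·exp(−π·0.2236/√(1−0.2236²)) ≈ 48.6%.

%OS ≈ 48.6%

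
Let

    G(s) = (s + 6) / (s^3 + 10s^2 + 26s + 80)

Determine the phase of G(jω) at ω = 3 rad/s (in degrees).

∠G(j3) ≈ -74.53°

At s = j3: numerator = 6 + j3, denominator = -10 + j51.
∠G = ∠num − ∠den = 26.565° − (101.09°) = -74.53°.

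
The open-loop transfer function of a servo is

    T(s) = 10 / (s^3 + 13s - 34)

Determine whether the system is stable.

The denominator s^3 + 13s - 34 factors as (s^2 + 2s + 17)(s - 2), giving poles at s = -1 ± 4j, 2.
Since the pole(s) at s = 2 lie in the right half-plane, the system is unstable.

unstable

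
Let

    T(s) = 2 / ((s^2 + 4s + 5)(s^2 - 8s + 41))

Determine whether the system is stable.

unstable

The poles can be read from the denominator factors: s = -2 ± j, 4 ± 5j.
Since the pole(s) at s = 4 + 5j, 4 - 5j lie in the right half-plane, the system is unstable.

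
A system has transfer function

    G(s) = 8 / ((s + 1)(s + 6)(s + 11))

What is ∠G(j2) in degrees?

At s = j2: numerator = 8, denominator = -6 + j158.
∠G = ∠num − ∠den = 0° − (92.175°) = -92.17°.

∠G(j2) ≈ -92.17°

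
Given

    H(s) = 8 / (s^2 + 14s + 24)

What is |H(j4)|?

Substitute s = j4: numerator = 8, denominator = 8 + j56.
|H(j4)| = |8| / |8 + j56| = 8 / 56.569 ≈ 0.1414.

|H(j4)| ≈ 0.1414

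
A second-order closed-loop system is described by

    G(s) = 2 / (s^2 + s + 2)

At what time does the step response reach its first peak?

t_p ≈ 2.375 s

Comparing s^2 + s + 2 to s^2 + 2ζωₙs + ωₙ²: ωₙ = √2 ≈ 1.414 rad/s and ζ = 1/(2·√2) ≈ 0.3536.
ζωₙ = 1/2 = 0.5, so ω_d = ωₙ√(1−ζ²) = √(ωₙ² − (ζωₙ)²) = √(2 − 0.5²) = √1.75 ≈ 1.323 rad/s.
t_p = π/ω_d = π/1.323 ≈ 2.375 s.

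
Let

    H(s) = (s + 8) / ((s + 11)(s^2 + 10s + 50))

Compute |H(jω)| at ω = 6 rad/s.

Substitute s = j6: numerator = 8 + j6, denominator = -206 + j744.
|H(j6)| = |8 + j6| / |-206 + j744| = 10 / 771.99 ≈ 0.01295.

|H(j6)| ≈ 0.01295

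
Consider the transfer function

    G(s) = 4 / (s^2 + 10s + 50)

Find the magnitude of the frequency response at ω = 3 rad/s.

|G(j3)| ≈ 0.07873

Substitute s = j3: numerator = 4, denominator = 41 + j30.
|G(j3)| = |4| / |41 + j30| = 4 / 50.804 ≈ 0.07873.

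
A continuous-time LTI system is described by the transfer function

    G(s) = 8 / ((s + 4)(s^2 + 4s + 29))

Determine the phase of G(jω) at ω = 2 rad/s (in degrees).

At s = j2: numerator = 8, denominator = 84 + j82.
∠G = ∠num − ∠den = 0° − (44.310°) = -44.31°.

∠G(j2) ≈ -44.31°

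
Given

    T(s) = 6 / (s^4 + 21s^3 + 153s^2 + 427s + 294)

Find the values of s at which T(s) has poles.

s = -7, -7, -6, -1

The poles are the roots of the denominator s^4 + 21s^3 + 153s^2 + 427s + 294 = 0.
Trying s = -7: the polynomial evaluates to 0, so (s + 7) is a factor.
Dividing out leaves s^3 + 14s^2 + 55s + 42 = 0.
This factors further as (s + 7)(s + 6)(s + 1) = 0.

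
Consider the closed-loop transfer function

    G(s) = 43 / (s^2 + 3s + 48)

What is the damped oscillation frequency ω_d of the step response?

ω_d ≈ 6.764 rad/s

Comparing s^2 + 3s + 48 to s^2 + 2ζωₙs + ωₙ²: ωₙ = √48 ≈ 6.928 rad/s and ζ = 3/(2·√48) ≈ 0.2165.
ζωₙ = 3/2 = 1.5, so ω_d = ωₙ√(1−ζ²) = √(ωₙ² − (ζωₙ)²) = √(48 − 1.5²) = √45.75 ≈ 6.764 rad/s.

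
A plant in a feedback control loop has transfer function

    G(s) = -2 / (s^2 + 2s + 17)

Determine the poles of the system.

s = -1 + 4j, -1 - 4j

The poles are the roots of the denominator s^2 + 2s + 17 = 0.
Using the quadratic formula: s = (-2 ± √(-64))/2 = -1 ± 4j.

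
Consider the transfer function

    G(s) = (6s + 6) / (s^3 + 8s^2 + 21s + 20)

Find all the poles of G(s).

s = -2 + j, -2 - j, -4

The poles are the roots of the denominator s^3 + 8s^2 + 21s + 20 = 0.
Trying s = -4: the polynomial evaluates to 0, so (s + 4) is a factor.
Dividing out leaves s^2 + 4s + 5 = 0.
The quadratic formula then gives s = -2 ± 1j.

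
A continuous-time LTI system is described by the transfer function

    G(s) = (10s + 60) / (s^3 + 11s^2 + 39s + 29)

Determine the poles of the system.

s = -5 + 2j, -5 - 2j, -1

The poles are the roots of the denominator s^3 + 11s^2 + 39s + 29 = 0.
Trying s = -1: the polynomial evaluates to 0, so (s + 1) is a factor.
Dividing out leaves s^2 + 10s + 29 = 0.
The quadratic formula then gives s = -5 ± 2j.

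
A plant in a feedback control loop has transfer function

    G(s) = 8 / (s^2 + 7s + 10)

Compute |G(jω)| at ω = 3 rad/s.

Substitute s = j3: numerator = 8, denominator = 1 + j21.
|G(j3)| = |8| / |1 + j21| = 8 / 21.024 ≈ 0.3805.

|G(j3)| ≈ 0.3805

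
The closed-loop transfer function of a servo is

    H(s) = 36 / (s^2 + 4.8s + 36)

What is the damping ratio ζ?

ζ = 0.4

Compare the denominator to the standard form s^2 + 2ζωₙs + ωₙ².
ωₙ² = 36, so ωₙ = 6 rad/s.
2ζωₙ = 4.8, so ζ = 4.8/(2·6) = 0.4.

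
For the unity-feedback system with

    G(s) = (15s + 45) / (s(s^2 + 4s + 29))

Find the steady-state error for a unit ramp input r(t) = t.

e_ss = 0.6444

G(s) has one pole at the origin.
This is a Type 1 system. Kv = lim_{s→0} s·G(s) = 45/29.
e_ss = 1/Kv = 1/(45/29) = 29/45 ≈ 0.6444.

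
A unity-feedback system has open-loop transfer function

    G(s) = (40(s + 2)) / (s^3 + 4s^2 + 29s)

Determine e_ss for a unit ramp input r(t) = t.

G(s) has one pole at the origin.
This is a Type 1 system. Kv = lim_{s→0} s·G(s) = 80/29.
e_ss = 1/Kv = 1/(80/29) = 29/80 ≈ 0.3625.

e_ss = 0.3625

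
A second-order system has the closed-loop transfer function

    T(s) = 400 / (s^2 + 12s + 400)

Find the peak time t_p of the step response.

t_p ≈ 0.1647 s

Comparing s^2 + 12s + 400 to s^2 + 2ζωₙs + ωₙ²: ωₙ = 20 rad/s and ζ = 12/(2·20) = 0.3.
ζωₙ = 12/2 = 6, so ω_d = ωₙ√(1−ζ²) = √(ωₙ² − (ζωₙ)²) = √(400 − 6²) = √364 ≈ 19.08 rad/s.
t_p = π/ω_d = π/19.08 ≈ 0.1647 s.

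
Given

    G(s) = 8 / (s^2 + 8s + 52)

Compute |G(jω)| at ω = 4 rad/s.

|G(j4)| ≈ 0.1661

Substitute s = j4: numerator = 8, denominator = 36 + j32.
|G(j4)| = |8| / |36 + j32| = 8 / 48.166 ≈ 0.1661.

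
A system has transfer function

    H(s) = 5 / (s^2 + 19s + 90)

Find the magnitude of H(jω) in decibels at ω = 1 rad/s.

Substitute s = j1: numerator = 5, denominator = 89 + j19.
|H(j1)| = |5| / |89 + j19| = 5 / 91.005 ≈ 0.05494.
In decibels: 20·log₁₀(0.05494) ≈ -25.2 dB.

|H(j1)|_dB ≈ -25.2 dB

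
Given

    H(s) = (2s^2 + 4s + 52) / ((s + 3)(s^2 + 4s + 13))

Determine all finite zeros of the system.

s = -1 + 5j, -1 - 5j

Set the numerator to zero: 2s^2 + 4s + 52 = 0, i.e. 2·(s^2 + 2s + 26) = 0.
Factoring: (s^2 + 2s + 26) = 0.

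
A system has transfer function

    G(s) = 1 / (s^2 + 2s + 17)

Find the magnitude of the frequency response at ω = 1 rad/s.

Substitute s = j1: numerator = 1, denominator = 16 + j2.
|G(j1)| = |1| / |16 + j2| = 1 / 16.125 ≈ 0.06202.

|G(j1)| ≈ 0.06202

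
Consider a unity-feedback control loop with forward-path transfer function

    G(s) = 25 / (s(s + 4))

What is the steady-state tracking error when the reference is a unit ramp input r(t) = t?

G(s) has one pole at the origin.
This is a Type 1 system. Kv = lim_{s→0} s·G(s) = 25/4.
e_ss = 1/Kv = 1/(25/4) = 4/25 ≈ 0.1600.

e_ss = 0.1600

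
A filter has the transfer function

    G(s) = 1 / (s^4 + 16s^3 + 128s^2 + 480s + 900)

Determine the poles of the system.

The poles are the roots of the denominator s^4 + 16s^3 + 128s^2 + 480s + 900 = 0.
No real roots exist; factor into two real quadratics: (s^2 + 10s + 50)(s^2 + 6s + 18) = 0.
Each quadratic gives a conjugate pair via the quadratic formula.

s = -5 ± 5j, -3 ± 3j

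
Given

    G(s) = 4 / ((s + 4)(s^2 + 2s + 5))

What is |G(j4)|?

Substitute s = j4: numerator = 4, denominator = -76 - j12.
|G(j4)| = |4| / |-76 - j12| = 4 / 76.942 ≈ 0.05199.

|G(j4)| ≈ 0.05199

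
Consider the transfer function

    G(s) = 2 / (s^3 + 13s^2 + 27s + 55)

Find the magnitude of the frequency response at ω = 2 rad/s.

Substitute s = j2: numerator = 2, denominator = 3 + j46.
|G(j2)| = |2| / |3 + j46| = 2 / 46.098 ≈ 0.04339.

|G(j2)| ≈ 0.04339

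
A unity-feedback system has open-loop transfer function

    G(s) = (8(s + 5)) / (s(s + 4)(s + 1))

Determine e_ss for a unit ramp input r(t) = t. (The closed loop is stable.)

e_ss = 0.1000

G(s) has one pole at the origin.
This is a Type 1 system. Kv = lim_{s→0} s·G(s) = 40/4 = 10.
e_ss = 1/Kv = 1/(10) = 1/10 ≈ 0.1000.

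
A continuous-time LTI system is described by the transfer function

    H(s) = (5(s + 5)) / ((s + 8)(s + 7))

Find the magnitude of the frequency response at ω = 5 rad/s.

Substitute s = j5: numerator = 25 + j25, denominator = 31 + j75.
|H(j5)| = |25 + j25| / |31 + j75| = 35.355 / 81.154 ≈ 0.4357.

|H(j5)| ≈ 0.4357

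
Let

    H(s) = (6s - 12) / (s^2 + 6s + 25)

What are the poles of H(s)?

The poles are the roots of the denominator s^2 + 6s + 25 = 0.
Using the quadratic formula: s = (-6 ± √(-64))/2 = -3 ± 4j.

s = -3 + 4j, -3 - 4j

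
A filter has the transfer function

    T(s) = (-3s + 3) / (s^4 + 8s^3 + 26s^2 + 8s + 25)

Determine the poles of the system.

s = j, -j, -4 + 3j, -4 - 3j

The poles are the roots of the denominator s^4 + 8s^3 + 26s^2 + 8s + 25 = 0.
No real roots exist; factor into two real quadratics: (s^2 + 1)(s^2 + 8s + 25) = 0.
Each quadratic gives a conjugate pair via the quadratic formula.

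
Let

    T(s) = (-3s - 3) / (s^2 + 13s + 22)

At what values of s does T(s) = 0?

Set the numerator to zero: -3s - 3 = 0, i.e. -3·(s + 1) = 0.
So s = -1.

s = -1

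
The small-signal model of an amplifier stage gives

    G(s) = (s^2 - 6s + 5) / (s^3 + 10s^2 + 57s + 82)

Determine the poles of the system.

s = -4 ± 5j, -2

The poles are the roots of the denominator s^3 + 10s^2 + 57s + 82 = 0.
Trying s = -2: the polynomial evaluates to 0, so (s + 2) is a factor.
Dividing out leaves s^2 + 8s + 41 = 0.
The quadratic formula then gives s = -4 ± 5j.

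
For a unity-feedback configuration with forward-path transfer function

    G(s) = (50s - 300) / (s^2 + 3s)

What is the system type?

Factor s from the denominator: s^2 + 3s = s·(s + 3).
There is 1 pole at the origin, so the system is Type 1.

Type 1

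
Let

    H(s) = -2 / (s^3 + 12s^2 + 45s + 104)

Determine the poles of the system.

s = -2 + 3j, -2 - 3j, -8

The poles are the roots of the denominator s^3 + 12s^2 + 45s + 104 = 0.
Trying s = -8: the polynomial evaluates to 0, so (s + 8) is a factor.
Dividing out leaves s^2 + 4s + 13 = 0.
The quadratic formula then gives s = -2 ± 3j.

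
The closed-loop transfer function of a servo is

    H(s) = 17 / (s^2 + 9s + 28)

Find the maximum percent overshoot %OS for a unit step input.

%OS ≈ 0.623%

Comparing s^2 + 9s + 28 to s^2 + 2ζωₙs + ωₙ²: ωₙ = √28 ≈ 5.292 rad/s and ζ = 9/(2·√28) ≈ 0.8504.
%OS = 100·exp(−πζ/√(1−ζ²)) = 100·exp(−π·0.8504/√(1−0.8504²)) ≈ 0.623%.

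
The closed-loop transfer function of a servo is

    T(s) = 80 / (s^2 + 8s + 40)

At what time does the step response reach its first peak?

t_p ≈ 0.6413 s

Comparing s^2 + 8s + 40 to s^2 + 2ζωₙs + ωₙ²: ωₙ = √40 ≈ 6.325 rad/s and ζ = 8/(2·√40) ≈ 0.6325.
ζωₙ = 8/2 = 4, so ω_d = ωₙ√(1−ζ²) = √(ωₙ² − (ζωₙ)²) = √(40 − 4²) = √24 ≈ 4.899 rad/s.
t_p = π/ω_d = π/4.899 ≈ 0.6413 s.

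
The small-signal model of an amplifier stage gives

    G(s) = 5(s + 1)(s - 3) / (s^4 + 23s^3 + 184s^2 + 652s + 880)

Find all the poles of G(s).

The poles are the roots of the denominator s^4 + 23s^3 + 184s^2 + 652s + 880 = 0.
Trying s = -11: the polynomial evaluates to 0, so (s + 11) is a factor.
Dividing out leaves s^3 + 12s^2 + 52s + 80 = 0.
This factors further as (s + 4)(s^2 + 8s + 20) = 0.

s = -11, -4, -4 + 2j, -4 - 2j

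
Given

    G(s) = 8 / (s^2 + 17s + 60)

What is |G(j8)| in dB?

|G(j8)|_dB ≈ -24.6 dB

Substitute s = j8: numerator = 8, denominator = -4 + j136.
|G(j8)| = |8| / |-4 + j136| = 8 / 136.06 ≈ 0.05880.
In decibels: 20·log₁₀(0.05880) ≈ -24.6 dB.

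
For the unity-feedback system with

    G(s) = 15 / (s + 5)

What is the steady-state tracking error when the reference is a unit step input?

G(s) has no poles at the origin.
This is a Type 0 system. Kp = lim_{s→0} G(s) = 15/5 = 3.
e_ss = 1/(1 + Kp) = 1/(1 + 3) = 1/4 ≈ 0.2500.

e_ss = 0.2500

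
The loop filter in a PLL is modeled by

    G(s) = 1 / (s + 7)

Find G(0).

G(0) = 1/7 ≈ 0.1429

At s = 0 each factor (s + a) contributes a and each (s^2 + bs + c) contributes c.
G(0) = 1·1 / ((7)) = 1/7 = 1/7.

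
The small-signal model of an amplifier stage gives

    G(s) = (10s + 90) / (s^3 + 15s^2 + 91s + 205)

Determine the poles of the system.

s = -5 ± 4j, -5

The poles are the roots of the denominator s^3 + 15s^2 + 91s + 205 = 0.
Trying s = -5: the polynomial evaluates to 0, so (s + 5) is a factor.
Dividing out leaves s^2 + 10s + 41 = 0.
The quadratic formula then gives s = -5 ± 4j.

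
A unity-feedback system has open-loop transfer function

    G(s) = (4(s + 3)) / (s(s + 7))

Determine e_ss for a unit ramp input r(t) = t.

G(s) has one pole at the origin.
This is a Type 1 system. Kv = lim_{s→0} s·G(s) = 12/7.
e_ss = 1/Kv = 1/(12/7) = 7/12 ≈ 0.5833.

e_ss = 0.5833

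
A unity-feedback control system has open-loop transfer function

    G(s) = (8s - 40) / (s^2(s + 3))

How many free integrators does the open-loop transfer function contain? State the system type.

Type 2

The denominator has 2 factors of s at the origin (free integrators), so this is a Type 2 system.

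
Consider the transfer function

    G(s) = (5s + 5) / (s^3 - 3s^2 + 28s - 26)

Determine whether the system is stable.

unstable

The denominator s^3 - 3s^2 + 28s - 26 factors as (s^2 - 2s + 26)(s - 1), giving poles at s = 1 ± 5j, 1.
Since the pole(s) at s = 1 + 5j, 1 - 5j, 1 lie in the right half-plane, the system is unstable.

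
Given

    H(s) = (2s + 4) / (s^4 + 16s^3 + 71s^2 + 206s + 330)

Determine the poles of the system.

s = -1 + 3j, -1 - 3j, -11, -3

The poles are the roots of the denominator s^4 + 16s^3 + 71s^2 + 206s + 330 = 0.
Trying s = -11: the polynomial evaluates to 0, so (s + 11) is a factor.
Dividing out leaves s^3 + 5s^2 + 16s + 30 = 0.
This factors further as (s^2 + 2s + 10)(s + 3) = 0.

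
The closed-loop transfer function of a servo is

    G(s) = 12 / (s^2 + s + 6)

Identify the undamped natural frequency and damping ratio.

Compare the denominator to the standard form s^2 + 2ζωₙs + ωₙ².
ωₙ² = 6, so ωₙ = √6 ≈ 2.449 rad/s.
2ζωₙ = 1, so ζ = 1/(2·√6) ≈ 0.2041.

ωₙ ≈ 2.449 rad/s, ζ ≈ 0.2041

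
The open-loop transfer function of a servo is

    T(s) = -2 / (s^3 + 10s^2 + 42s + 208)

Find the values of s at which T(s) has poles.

s = -1 ± 5j, -8

The poles are the roots of the denominator s^3 + 10s^2 + 42s + 208 = 0.
Trying s = -8: the polynomial evaluates to 0, so (s + 8) is a factor.
Dividing out leaves s^2 + 2s + 26 = 0.
The quadratic formula then gives s = -1 ± 5j.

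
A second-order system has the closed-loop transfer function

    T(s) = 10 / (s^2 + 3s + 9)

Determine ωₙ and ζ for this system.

Compare the denominator to the standard form s^2 + 2ζωₙs + ωₙ².
ωₙ² = 9, so ωₙ = 3 rad/s.
2ζωₙ = 3, so ζ = 3/(2·3) = 0.5.

ωₙ = 3 rad/s, ζ = 0.5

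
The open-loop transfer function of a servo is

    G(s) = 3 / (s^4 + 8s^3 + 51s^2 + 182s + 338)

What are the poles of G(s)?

The poles are the roots of the denominator s^4 + 8s^3 + 51s^2 + 182s + 338 = 0.
No real roots exist; factor into two real quadratics: (s^2 + 2s + 26)(s^2 + 6s + 13) = 0.
Each quadratic gives a conjugate pair via the quadratic formula.

s = -1 + 5j, -1 - 5j, -3 + 2j, -3 - 2j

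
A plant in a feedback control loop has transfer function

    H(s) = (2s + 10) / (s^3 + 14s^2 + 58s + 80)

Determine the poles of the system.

The poles are the roots of the denominator s^3 + 14s^2 + 58s + 80 = 0.
Trying s = -8: the polynomial evaluates to 0, so (s + 8) is a factor.
Dividing out leaves s^2 + 6s + 10 = 0.
The quadratic formula then gives s = -3 ± 1j.

s = -3 ± j, -8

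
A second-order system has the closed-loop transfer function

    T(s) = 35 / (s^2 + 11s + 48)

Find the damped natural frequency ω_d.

ω_d ≈ 4.213 rad/s

Comparing s^2 + 11s + 48 to s^2 + 2ζωₙs + ωₙ²: ωₙ = √48 ≈ 6.928 rad/s and ζ = 11/(2·√48) ≈ 0.7939.
ζωₙ = 11/2 = 5.5, so ω_d = ωₙ√(1−ζ²) = √(ωₙ² − (ζωₙ)²) = √(48 − 5.5²) = √17.75 ≈ 4.213 rad/s.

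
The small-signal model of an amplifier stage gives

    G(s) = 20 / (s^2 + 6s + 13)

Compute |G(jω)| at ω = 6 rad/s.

|G(j6)| ≈ 0.4682

Substitute s = j6: numerator = 20, denominator = -23 + j36.
|G(j6)| = |20| / |-23 + j36| = 20 / 42.720 ≈ 0.4682.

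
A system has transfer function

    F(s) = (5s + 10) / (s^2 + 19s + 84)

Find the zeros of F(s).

s = -2

Set the numerator to zero: 5s + 10 = 0, i.e. 5·(s + 2) = 0.
So s = -2.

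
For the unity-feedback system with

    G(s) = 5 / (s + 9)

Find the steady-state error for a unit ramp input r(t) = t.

G(s) has no poles at the origin.
This is a Type 0 system; Kv = lim_{s→0} s·G(s) = 0, so the steady-state error for a ramp input is infinite.

e_ss = ∞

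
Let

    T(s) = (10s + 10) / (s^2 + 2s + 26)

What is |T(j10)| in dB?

|T(j10)|_dB ≈ 2.35 dB

Substitute s = j10: numerator = 10 + j100, denominator = -74 + j20.
|T(j10)| = |10 + j100| / |-74 + j20| = 100.50 / 76.655 ≈ 1.311.
In decibels: 20·log₁₀(1.311) ≈ 2.35 dB.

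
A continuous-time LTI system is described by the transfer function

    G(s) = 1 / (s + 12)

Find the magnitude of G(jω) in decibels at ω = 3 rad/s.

Substitute s = j3: numerator = 1, denominator = 12 + j3.
|G(j3)| = |1| / |12 + j3| = 1 / 12.369 ≈ 0.08085.
In decibels: 20·log₁₀(0.08085) ≈ -21.8 dB.

|G(j3)|_dB ≈ -21.8 dB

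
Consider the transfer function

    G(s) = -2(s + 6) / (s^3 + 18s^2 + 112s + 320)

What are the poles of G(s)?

The poles are the roots of the denominator s^3 + 18s^2 + 112s + 320 = 0.
Trying s = -10: the polynomial evaluates to 0, so (s + 10) is a factor.
Dividing out leaves s^2 + 8s + 32 = 0.
The quadratic formula then gives s = -4 ± 4j.

s = -4 + 4j, -4 - 4j, -10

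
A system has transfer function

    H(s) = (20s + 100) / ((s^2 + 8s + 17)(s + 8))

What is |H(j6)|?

Substitute s = j6: numerator = 100 + j120, denominator = -440 + j270.
|H(j6)| = |100 + j120| / |-440 + j270| = 156.20 / 516.24 ≈ 0.3026.

|H(j6)| ≈ 0.3026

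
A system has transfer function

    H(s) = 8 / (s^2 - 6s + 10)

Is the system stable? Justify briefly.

unstable

The denominator s^2 - 6s + 10 factors as (s^2 - 6s + 10), giving poles at s = 3 + j, 3 - j.
Since the pole(s) at s = 3 ± j lie in the right half-plane, the system is unstable.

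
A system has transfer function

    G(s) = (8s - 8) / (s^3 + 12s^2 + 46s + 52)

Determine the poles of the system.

s = -5 ± j, -2

The poles are the roots of the denominator s^3 + 12s^2 + 46s + 52 = 0.
Trying s = -2: the polynomial evaluates to 0, so (s + 2) is a factor.
Dividing out leaves s^2 + 10s + 26 = 0.
The quadratic formula then gives s = -5 ± 1j.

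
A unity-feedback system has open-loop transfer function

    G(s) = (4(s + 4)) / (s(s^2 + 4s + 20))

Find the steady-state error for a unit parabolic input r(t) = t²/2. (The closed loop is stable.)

e_ss = ∞

G(s) has one pole at the origin.
This is a Type 1 system; Ka = lim_{s→0} s^2·G(s) = 0, so the steady-state error for a parabola input is infinite.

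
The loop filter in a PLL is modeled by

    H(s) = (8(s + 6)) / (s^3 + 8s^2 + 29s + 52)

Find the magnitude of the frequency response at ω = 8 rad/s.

|H(j8)| ≈ 0.1486

Substitute s = j8: numerator = 48 + j64, denominator = -460 - j280.
|H(j8)| = |48 + j64| / |-460 - j280| = 80 / 538.52 ≈ 0.1486.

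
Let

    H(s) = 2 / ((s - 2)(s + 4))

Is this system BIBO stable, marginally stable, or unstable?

unstable

The poles can be read from the denominator factors: s = 2, -4.
Since the pole(s) at s = 2 lie in the right half-plane, the system is unstable.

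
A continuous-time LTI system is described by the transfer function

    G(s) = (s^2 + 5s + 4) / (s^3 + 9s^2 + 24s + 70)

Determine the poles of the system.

The poles are the roots of the denominator s^3 + 9s^2 + 24s + 70 = 0.
Trying s = -7: the polynomial evaluates to 0, so (s + 7) is a factor.
Dividing out leaves s^2 + 2s + 10 = 0.
The quadratic formula then gives s = -1 ± 3j.

s = -1 + 3j, -1 - 3j, -7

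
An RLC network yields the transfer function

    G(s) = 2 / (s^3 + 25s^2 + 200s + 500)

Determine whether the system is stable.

The denominator s^3 + 25s^2 + 200s + 500 factors as (s + 5)(s + 10)^2, giving poles at s = -5, -10, -10.
Since all poles lie strictly in the left half-plane, the system is stable.

stable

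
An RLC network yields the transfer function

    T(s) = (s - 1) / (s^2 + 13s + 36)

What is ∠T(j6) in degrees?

∠T(j6) ≈ 9.462°

At s = j6: numerator = -1 + j6, denominator = j78.
∠T = ∠num − ∠den = 99.462° − (90°) = 9.462°.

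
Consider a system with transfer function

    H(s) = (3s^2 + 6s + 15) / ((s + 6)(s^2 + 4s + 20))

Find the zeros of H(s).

Set the numerator to zero: 3s^2 + 6s + 15 = 0, i.e. 3·(s^2 + 2s + 5) = 0.
Factoring: (s^2 + 2s + 5) = 0.

s = -1 ± 2j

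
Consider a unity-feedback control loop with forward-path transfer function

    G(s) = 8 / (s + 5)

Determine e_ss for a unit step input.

e_ss = 0.3846

G(s) has no poles at the origin.
This is a Type 0 system. Kp = lim_{s→0} G(s) = 8/5.
e_ss = 1/(1 + Kp) = 1/(1 + 8/5) = 5/13 ≈ 0.3846.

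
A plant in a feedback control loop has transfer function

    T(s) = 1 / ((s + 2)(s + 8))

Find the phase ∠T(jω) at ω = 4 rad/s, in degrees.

At s = j4: numerator = 1, denominator = j40.
∠T = ∠num − ∠den = 0° − (90°) = -90°.

∠T(j4) ≈ -90°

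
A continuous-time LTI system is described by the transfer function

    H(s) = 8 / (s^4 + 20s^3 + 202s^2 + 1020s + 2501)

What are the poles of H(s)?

s = -5 ± 4j, -5 ± 6j

The poles are the roots of the denominator s^4 + 20s^3 + 202s^2 + 1020s + 2501 = 0.
No real roots exist; factor into two real quadratics: (s^2 + 10s + 41)(s^2 + 10s + 61) = 0.
Each quadratic gives a conjugate pair via the quadratic formula.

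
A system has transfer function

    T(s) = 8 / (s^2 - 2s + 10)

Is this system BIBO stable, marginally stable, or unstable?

The denominator s^2 - 2s + 10 factors as (s^2 - 2s + 10), giving poles at s = 1 ± 3j.
Since the pole(s) at s = 1 + 3j, 1 - 3j lie in the right half-plane, the system is unstable.

unstable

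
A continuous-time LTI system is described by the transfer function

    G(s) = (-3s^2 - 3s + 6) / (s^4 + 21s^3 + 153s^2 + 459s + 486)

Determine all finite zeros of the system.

Set the numerator to zero: -3s^2 - 3s + 6 = 0, i.e. -3·(s^2 + s - 2) = 0.
Factoring: (s + 2)(s - 1) = 0.

s = -2, 1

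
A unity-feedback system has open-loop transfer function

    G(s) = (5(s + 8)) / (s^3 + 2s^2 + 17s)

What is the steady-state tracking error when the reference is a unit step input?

G(s) has one pole at the origin.
This is a Type 1 system; for a step input the steady-state error is zero.

e_ss = 0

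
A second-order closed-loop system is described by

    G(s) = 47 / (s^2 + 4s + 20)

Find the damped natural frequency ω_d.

Comparing s^2 + 4s + 20 to s^2 + 2ζωₙs + ωₙ²: ωₙ = √20 ≈ 4.472 rad/s and ζ = 4/(2·√20) ≈ 0.4472.
ζωₙ = 4/2 = 2, so ω_d = ωₙ√(1−ζ²) = √(ωₙ² − (ζωₙ)²) = √(20 − 2²) = √16 = 4 rad/s.

ω_d = 4 rad/s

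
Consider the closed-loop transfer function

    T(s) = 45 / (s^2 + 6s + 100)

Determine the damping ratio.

Compare the denominator to the standard form s^2 + 2ζωₙs + ωₙ².
ωₙ² = 100, so ωₙ = 10 rad/s.
2ζωₙ = 6, so ζ = 6/(2·10) = 0.3.
With ζ = 0.3 the response is underdamped.

ζ = 0.3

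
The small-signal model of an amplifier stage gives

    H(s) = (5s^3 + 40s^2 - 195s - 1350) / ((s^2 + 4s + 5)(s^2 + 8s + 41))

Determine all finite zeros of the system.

Set the numerator to zero: 5s^3 + 40s^2 - 195s - 1350 = 0, i.e. 5·(s^3 + 8s^2 - 39s - 270) = 0.
Factoring: (s - 6)(s + 9)(s + 5) = 0.

s = 6, -9, -5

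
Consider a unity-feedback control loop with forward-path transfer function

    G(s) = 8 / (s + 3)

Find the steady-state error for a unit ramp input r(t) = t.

G(s) has no poles at the origin.
This is a Type 0 system; Kv = lim_{s→0} s·G(s) = 0, so the steady-state error for a ramp input is infinite.

e_ss = ∞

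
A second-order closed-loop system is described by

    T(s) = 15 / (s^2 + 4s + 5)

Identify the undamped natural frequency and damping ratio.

ωₙ ≈ 2.236 rad/s, ζ ≈ 0.8944

Compare the denominator to the standard form s^2 + 2ζωₙs + ωₙ².
ωₙ² = 5, so ωₙ = √5 ≈ 2.236 rad/s.
2ζωₙ = 4, so ζ = 4/(2·√5) ≈ 0.8944.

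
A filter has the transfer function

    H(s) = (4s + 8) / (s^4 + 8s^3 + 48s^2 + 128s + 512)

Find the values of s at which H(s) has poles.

s = ±4j, -4 ± 4j

The poles are the roots of the denominator s^4 + 8s^3 + 48s^2 + 128s + 512 = 0.
No real roots exist; factor into two real quadratics: (s^2 + 16)(s^2 + 8s + 32) = 0.
Each quadratic gives a conjugate pair via the quadratic formula.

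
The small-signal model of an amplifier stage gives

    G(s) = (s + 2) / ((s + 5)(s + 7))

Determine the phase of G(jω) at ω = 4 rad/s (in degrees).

At s = j4: numerator = 2 + j4, denominator = 19 + j48.
∠G = ∠num − ∠den = 63.435° − (68.405°) = -4.970°.

∠G(j4) ≈ -4.970°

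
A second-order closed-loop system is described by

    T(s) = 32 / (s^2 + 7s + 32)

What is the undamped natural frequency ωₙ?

ωₙ ≈ 5.657 rad/s

Compare the denominator to the standard form s^2 + 2ζωₙs + ωₙ².
ωₙ² = 32, so ωₙ = √32 ≈ 5.657 rad/s.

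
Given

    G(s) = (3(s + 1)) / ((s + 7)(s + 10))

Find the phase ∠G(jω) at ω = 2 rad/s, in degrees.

∠G(j2) ≈ 36.18°

At s = j2: numerator = 3 + j6, denominator = 66 + j34.
∠G = ∠num − ∠den = 63.435° − (27.255°) = 36.18°.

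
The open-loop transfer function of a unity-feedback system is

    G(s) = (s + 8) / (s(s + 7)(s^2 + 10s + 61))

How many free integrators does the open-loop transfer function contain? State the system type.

Type 1

The denominator has 1 factor of s at the origin (free integrator), so this is a Type 1 system.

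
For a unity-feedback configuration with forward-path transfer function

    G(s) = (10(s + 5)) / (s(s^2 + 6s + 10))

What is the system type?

The denominator has 1 factor of s at the origin (free integrator), so this is a Type 1 system.

Type 1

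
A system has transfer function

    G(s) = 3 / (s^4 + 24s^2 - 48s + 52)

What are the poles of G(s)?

s = 1 ± j, -1 ± 5j

The poles are the roots of the denominator s^4 + 24s^2 - 48s + 52 = 0.
No real roots exist; factor into two real quadratics: (s^2 - 2s + 2)(s^2 + 2s + 26) = 0.
Each quadratic gives a conjugate pair via the quadratic formula.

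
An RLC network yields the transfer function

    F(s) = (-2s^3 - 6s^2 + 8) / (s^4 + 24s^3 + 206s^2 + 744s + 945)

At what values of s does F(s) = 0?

Set the numerator to zero: -2s^3 - 6s^2 + 8 = 0, i.e. -2·(s^3 + 3s^2 - 4) = 0.
Factoring: (s + 2)^2(s - 1) = 0.

s = -2, 1, -2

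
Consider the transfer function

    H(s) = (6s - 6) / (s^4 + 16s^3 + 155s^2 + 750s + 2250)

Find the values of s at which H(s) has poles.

The poles are the roots of the denominator s^4 + 16s^3 + 155s^2 + 750s + 2250 = 0.
No real roots exist; factor into two real quadratics: (s^2 + 10s + 50)(s^2 + 6s + 45) = 0.
Each quadratic gives a conjugate pair via the quadratic formula.

s = -5 + 5j, -5 - 5j, -3 + 6j, -3 - 6j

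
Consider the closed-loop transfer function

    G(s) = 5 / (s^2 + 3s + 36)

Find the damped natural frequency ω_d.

Comparing s^2 + 3s + 36 to s^2 + 2ζωₙs + ωₙ²: ωₙ = 6 rad/s and ζ = 3/(2·6) = 0.25.
ζωₙ = 3/2 = 1.5, so ω_d = ωₙ√(1−ζ²) = √(ωₙ² − (ζωₙ)²) = √(36 − 1.5²) = √33.75 ≈ 5.809 rad/s.

ω_d ≈ 5.809 rad/s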